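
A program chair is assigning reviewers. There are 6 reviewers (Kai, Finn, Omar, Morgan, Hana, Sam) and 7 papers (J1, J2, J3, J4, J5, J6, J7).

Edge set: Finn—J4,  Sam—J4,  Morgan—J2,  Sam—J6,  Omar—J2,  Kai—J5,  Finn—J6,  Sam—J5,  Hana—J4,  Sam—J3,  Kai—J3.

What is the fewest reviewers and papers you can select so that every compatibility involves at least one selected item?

5

{Kai, Finn, Hana, Sam, J2} is a vertex cover of size 5: every edge has an endpoint in this set.
No smaller cover exists because Kai–J5, Finn–J6, Omar–J2, Hana–J4, Sam–J3 is a matching of size 5, and a cover must include an endpoint of each of these disjoint edges (König's theorem).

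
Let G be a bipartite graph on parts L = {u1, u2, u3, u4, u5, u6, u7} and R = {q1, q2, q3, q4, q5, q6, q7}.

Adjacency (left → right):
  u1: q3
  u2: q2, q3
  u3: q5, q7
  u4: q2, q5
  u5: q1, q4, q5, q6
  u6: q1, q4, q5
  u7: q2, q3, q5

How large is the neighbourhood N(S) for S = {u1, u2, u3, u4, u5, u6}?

The union of neighbours of {u1, u2, u3, u4, u5, u6} is {q1, q2, q3, q4, q5, q6, q7}, which has 7 elements.
Since |N(S)| = 7 ≥ |S| = 6, Hall's condition holds for this subset.

7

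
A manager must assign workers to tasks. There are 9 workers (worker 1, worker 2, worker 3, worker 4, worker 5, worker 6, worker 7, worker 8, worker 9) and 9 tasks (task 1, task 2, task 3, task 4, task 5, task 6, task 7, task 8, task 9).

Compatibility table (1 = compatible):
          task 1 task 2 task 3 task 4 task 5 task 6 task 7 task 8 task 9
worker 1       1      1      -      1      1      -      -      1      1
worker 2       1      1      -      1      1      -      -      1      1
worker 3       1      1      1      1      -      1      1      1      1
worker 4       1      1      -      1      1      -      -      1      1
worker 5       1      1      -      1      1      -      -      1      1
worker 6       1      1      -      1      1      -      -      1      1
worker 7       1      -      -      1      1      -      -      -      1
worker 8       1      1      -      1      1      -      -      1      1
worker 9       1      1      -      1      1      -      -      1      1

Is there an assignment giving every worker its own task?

The set {worker 1, worker 2, worker 4, worker 5, worker 6, worker 7, worker 8, worker 9} has only 6 neighbours ({task 1, task 2, task 4, task 5, task 8, task 9}), so by Hall's theorem at most 7 of the 9 workers can be matched.
Hence no matching covers every worker.

No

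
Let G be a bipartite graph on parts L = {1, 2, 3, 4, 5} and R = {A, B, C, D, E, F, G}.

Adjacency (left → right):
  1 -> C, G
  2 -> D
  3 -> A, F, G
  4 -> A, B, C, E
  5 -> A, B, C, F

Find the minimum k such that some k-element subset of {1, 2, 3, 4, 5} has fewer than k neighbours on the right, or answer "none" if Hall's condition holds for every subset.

none

A matching saturating every left vertex exists, for instance 1→C, 2→D, 3→F, 4→E, 5→B.
By Hall's marriage theorem, this means |N(S)| ≥ |S| for every subset S, so no violating subset exists.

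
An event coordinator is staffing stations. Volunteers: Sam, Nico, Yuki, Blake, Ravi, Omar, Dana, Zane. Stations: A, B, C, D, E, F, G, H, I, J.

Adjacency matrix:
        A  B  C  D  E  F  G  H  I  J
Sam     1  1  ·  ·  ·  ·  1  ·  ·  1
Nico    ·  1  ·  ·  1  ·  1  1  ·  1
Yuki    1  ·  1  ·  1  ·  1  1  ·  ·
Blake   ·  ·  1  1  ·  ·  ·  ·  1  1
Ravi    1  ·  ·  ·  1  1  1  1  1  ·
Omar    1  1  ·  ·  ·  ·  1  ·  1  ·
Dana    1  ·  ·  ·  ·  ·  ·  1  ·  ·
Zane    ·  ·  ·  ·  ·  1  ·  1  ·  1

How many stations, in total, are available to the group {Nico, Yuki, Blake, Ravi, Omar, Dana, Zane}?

10

The union of neighbours of {Nico, Yuki, Blake, Ravi, Omar, Dana, Zane} is {A, B, C, D, E, F, G, H, I, J}, which has 10 elements.
Since |N(S)| = 10 ≥ |S| = 7, Hall's condition holds for this subset.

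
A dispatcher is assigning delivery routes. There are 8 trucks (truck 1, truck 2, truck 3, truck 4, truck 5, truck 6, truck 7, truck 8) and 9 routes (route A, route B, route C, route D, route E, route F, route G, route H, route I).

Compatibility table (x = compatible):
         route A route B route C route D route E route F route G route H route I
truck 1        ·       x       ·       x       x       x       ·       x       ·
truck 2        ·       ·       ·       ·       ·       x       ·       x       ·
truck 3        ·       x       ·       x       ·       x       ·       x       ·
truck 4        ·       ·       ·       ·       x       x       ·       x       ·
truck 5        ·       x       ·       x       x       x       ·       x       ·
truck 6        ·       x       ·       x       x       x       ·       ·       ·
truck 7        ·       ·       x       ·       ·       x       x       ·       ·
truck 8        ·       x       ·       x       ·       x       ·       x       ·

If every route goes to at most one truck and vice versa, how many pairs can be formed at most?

6

A valid assignment of size 6: truck 1–route D, truck 2–route H, truck 3–route B, truck 4–route F, truck 5–route E, truck 7–route G.
The set {truck 1, truck 2, truck 3, truck 4, truck 5, truck 6, truck 8} has only 5 neighbours ({route B, route D, route E, route F, route H}), so by Hall's theorem at most 6 of the 8 trucks can be matched.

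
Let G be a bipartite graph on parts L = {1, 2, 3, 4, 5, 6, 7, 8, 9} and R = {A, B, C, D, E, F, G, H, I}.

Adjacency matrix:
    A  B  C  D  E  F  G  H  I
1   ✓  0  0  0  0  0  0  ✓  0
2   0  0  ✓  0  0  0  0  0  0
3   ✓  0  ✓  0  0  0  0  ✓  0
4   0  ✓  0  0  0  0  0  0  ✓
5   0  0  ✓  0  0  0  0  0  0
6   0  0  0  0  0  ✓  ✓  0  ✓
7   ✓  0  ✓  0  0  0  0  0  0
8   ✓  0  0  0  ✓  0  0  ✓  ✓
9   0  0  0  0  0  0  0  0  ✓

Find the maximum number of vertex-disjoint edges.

7

For example, pair 1–A, 2–C, 3–H, 4–B, 6–F, 8–E, 9–I.
The set {1, 2, 3, 5, 7} has only 3 neighbours ({A, C, H}), so by Hall's theorem at most 7 of the 9 left vertices can be matched.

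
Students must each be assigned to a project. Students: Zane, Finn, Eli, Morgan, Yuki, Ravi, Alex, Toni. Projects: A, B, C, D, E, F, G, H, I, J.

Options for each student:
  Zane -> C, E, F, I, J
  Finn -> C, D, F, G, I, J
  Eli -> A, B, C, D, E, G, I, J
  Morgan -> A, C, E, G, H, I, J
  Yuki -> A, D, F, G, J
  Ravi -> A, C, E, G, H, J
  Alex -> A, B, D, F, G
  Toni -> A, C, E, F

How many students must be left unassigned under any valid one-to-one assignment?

A valid assignment of size 8: Zane–F, Finn–D, Eli–B, Morgan–J, Yuki–G, Ravi–H, Alex–A, Toni–E.
All 8 students are matched, so no larger matching exists.
That matches 8 of the 8, leaving 0 unmatched; no matching can do better.

0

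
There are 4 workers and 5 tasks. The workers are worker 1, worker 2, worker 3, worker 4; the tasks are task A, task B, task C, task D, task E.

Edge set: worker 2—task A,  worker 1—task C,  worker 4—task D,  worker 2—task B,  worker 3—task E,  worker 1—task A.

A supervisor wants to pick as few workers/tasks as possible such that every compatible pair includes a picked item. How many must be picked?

The 4 edges worker 1–task C, worker 2–task A, worker 3–task E, worker 4–task D form a matching, so any vertex cover needs at least 4 vertices (one per matched edge).
Conversely {worker 1, worker 2, worker 3, worker 4} meets every edge and has exactly 4 vertices, so 4 is optimal.

4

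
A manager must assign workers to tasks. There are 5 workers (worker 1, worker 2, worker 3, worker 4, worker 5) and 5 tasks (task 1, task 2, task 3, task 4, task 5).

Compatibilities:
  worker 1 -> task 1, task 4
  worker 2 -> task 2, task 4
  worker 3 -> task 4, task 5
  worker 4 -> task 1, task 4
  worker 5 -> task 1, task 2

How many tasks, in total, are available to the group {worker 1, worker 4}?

The union of neighbours of {worker 1, worker 4} is {task 1, task 4}, which has 2 elements.
Since |N(S)| = 2 ≥ |S| = 2, Hall's condition holds for this subset.

2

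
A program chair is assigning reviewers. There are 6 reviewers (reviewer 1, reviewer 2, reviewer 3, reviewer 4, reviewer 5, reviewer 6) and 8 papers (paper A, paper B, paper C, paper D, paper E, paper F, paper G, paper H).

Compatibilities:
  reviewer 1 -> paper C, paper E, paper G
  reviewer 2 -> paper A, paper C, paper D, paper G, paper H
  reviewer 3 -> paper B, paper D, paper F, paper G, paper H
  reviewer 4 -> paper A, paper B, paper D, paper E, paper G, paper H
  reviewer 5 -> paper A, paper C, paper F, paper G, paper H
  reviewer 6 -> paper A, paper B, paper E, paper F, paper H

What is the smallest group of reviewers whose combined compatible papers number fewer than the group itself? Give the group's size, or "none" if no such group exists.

none

A matching saturating every reviewer exists, for instance reviewer 1→paper E, reviewer 2→paper A, reviewer 3→paper G, reviewer 4→paper D, reviewer 5→paper C, reviewer 6→paper B.
By Hall's marriage theorem, this means |N(S)| ≥ |S| for every subset S, so no violating subset exists.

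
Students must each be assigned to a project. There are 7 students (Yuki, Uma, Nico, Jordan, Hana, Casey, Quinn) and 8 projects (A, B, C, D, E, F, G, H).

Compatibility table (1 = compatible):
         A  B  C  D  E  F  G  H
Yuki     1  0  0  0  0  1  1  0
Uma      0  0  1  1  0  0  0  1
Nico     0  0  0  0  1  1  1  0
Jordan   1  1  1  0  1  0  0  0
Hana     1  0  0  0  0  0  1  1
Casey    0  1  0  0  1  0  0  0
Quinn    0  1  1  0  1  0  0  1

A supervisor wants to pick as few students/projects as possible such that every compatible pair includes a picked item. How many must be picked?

A maximum matching has 7 edges (e.g. Yuki–F, Uma–D, Nico–G, Jordan–C, Hana–H, Casey–E, Quinn–B).
By König's theorem the minimum vertex cover has the same size. One such cover is {Yuki, Uma, Nico, Jordan, Hana, Casey, Quinn}.

7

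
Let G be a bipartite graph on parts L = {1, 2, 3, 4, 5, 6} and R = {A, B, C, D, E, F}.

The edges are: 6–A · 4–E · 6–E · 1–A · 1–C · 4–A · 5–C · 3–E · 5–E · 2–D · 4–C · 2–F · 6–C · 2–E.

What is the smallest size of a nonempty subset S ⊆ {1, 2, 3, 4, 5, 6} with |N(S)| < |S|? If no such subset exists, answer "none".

Take S = {1, 3, 4, 5}. Its neighbourhood is {A, C, E}, so |N(S)| = 3 < |S| = 4.
Every subset of size less than 4 has at least as many neighbours as members, so 4 is the minimum.

4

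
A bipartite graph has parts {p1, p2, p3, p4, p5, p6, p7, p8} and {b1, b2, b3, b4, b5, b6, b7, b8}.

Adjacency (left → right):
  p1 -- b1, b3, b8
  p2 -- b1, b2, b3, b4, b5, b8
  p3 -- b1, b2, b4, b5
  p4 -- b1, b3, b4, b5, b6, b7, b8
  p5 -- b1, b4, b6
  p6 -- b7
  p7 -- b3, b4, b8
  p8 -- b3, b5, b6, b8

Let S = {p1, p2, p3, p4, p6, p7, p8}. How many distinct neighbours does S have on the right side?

8

The union of neighbours of {p1, p2, p3, p4, p6, p7, p8} is {b1, b2, b3, b4, b5, b6, b7, b8}, which has 8 elements.
Since |N(S)| = 8 ≥ |S| = 7, Hall's condition holds for this subset.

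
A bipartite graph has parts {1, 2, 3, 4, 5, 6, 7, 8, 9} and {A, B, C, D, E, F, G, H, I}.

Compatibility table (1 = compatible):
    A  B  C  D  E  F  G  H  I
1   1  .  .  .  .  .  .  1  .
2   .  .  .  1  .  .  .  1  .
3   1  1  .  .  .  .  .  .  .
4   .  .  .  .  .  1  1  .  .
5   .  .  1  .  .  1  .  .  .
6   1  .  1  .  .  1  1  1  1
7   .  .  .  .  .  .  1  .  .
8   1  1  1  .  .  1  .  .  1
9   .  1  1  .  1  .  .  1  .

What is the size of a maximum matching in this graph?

9

A valid assignment of size 9: 1–H, 2–D, 3–B, 4–F, 5–C, 6–I, 7–G, 8–A, 9–E.
All 9 left vertices are matched, so no larger matching exists.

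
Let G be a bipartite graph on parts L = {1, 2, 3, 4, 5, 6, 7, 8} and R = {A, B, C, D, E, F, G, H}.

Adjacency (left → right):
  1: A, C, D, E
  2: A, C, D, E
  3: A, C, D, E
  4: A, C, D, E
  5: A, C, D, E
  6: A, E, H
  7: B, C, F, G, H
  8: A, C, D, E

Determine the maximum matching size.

One maximum matching: 1–A, 2–D, 3–C, 4–E, 6–H, 7–G.
The set {1, 2, 3, 4, 5, 8} has only 4 neighbours ({A, C, D, E}), so by Hall's theorem at most 6 of the 8 left vertices can be matched.

6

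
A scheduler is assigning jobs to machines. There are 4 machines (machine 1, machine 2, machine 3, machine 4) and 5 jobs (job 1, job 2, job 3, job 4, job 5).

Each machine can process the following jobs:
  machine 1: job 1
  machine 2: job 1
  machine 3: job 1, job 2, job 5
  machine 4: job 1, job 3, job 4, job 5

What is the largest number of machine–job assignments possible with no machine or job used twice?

A valid assignment of size 3: machine 1–job 1, machine 3–job 2, machine 4–job 3.
The set {machine 1, machine 2} has only 1 neighbour ({job 1}), so by Hall's theorem at most 3 of the 4 machines can be matched.

3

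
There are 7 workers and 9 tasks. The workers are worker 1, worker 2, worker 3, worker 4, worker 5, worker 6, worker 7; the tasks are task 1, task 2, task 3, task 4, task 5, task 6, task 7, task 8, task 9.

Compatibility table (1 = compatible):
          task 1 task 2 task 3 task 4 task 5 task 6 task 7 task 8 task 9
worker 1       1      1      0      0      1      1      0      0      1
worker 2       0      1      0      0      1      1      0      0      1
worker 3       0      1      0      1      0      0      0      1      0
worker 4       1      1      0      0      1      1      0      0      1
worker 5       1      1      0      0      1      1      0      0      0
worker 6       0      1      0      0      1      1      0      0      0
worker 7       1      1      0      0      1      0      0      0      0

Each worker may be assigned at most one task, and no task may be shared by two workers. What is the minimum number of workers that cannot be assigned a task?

1

For example, pair worker 1–task 5, worker 2–task 9, worker 3–task 8, worker 4–task 6, worker 5–task 1, worker 6–task 2.
The set {worker 1, worker 2, worker 4, worker 5, worker 6, worker 7} has only 5 neighbours ({task 1, task 2, task 5, task 6, task 9}), so by Hall's theorem at most 6 of the 7 workers can be matched.
That matches 6 of the 7, leaving 1 unmatched; no matching can do better.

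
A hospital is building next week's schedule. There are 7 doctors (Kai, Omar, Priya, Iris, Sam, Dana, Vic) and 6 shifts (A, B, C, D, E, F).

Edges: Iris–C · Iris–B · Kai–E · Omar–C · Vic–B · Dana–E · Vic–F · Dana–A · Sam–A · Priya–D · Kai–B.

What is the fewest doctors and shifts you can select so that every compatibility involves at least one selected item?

A maximum matching has 6 edges (e.g. Kai–E, Omar–C, Priya–D, Iris–B, Sam–A, Vic–F).
By König's theorem the minimum vertex cover has the same size. One such cover is {Priya, Vic, A, B, C, E}.

6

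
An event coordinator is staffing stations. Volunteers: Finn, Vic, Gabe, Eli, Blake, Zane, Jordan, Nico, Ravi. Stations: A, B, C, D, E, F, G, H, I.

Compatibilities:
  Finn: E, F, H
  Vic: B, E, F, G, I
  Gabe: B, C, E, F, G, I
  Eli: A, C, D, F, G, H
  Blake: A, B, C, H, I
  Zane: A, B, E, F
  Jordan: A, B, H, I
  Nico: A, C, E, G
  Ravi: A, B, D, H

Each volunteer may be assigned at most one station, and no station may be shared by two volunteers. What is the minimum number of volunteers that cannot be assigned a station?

0

A valid assignment of size 9: Finn–H, Vic–G, Gabe–C, Eli–D, Blake–A, Zane–F, Jordan–I, Nico–E, Ravi–B.
All 9 volunteers are matched, so no larger matching exists.
That matches 9 of the 9, leaving 0 unmatched; no matching can do better.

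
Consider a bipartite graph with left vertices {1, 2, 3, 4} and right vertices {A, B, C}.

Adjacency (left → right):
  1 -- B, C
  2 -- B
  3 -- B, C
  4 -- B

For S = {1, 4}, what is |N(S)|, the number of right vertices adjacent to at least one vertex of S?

2

The union of neighbours of {1, 4} is {B, C}, which has 2 elements.
Since |N(S)| = 2 ≥ |S| = 2, Hall's condition holds for this subset.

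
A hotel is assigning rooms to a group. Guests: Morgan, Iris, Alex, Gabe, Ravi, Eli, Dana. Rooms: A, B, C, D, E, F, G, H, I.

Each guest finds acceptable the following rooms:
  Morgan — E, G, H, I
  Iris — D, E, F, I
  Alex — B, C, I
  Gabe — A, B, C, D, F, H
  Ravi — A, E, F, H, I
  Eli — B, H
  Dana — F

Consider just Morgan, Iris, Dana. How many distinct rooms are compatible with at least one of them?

6

The union of neighbours of {Morgan, Iris, Dana} is {D, E, F, G, H, I}, which has 6 elements.
Since |N(S)| = 6 ≥ |S| = 3, Hall's condition holds for this subset.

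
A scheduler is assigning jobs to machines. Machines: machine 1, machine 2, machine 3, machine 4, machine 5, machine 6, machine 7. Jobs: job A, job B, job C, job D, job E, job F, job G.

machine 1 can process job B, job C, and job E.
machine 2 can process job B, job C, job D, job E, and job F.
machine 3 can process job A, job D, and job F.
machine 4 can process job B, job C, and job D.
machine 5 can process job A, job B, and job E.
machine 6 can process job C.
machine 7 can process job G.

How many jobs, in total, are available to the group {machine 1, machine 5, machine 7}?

5

The union of neighbours of {machine 1, machine 5, machine 7} is {job A, job B, job C, job E, job G}, which has 5 elements.
Since |N(S)| = 5 ≥ |S| = 3, Hall's condition holds for this subset.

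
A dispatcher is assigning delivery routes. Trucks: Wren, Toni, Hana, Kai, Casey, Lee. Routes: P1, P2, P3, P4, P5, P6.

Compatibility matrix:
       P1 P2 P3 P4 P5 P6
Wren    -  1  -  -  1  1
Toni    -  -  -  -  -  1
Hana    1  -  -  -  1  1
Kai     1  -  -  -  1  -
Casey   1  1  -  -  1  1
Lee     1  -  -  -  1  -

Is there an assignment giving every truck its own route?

The set {Wren, Toni, Hana, Kai, Casey, Lee} has only 4 neighbours ({P1, P2, P5, P6}), so by Hall's theorem at most 4 of the 6 trucks can be matched.
Hence no matching covers every truck.

No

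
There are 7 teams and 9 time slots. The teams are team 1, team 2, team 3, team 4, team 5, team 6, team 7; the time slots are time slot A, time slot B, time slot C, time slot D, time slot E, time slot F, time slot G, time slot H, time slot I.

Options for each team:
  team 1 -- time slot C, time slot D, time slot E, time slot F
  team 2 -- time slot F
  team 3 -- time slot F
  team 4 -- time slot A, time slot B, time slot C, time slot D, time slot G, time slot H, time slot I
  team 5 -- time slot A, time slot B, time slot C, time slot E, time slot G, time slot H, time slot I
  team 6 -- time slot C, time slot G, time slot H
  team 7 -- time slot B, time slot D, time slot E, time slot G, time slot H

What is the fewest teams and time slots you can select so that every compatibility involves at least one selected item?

6

{team 1, team 4, team 5, team 6, team 7, time slot F} is a vertex cover of size 6: every edge has an endpoint in this set.
No smaller cover exists because team 1–time slot D, team 2–time slot F, team 4–time slot G, team 5–time slot C, team 6–time slot H, team 7–time slot E is a matching of size 6, and a cover must include an endpoint of each of these disjoint edges (König's theorem).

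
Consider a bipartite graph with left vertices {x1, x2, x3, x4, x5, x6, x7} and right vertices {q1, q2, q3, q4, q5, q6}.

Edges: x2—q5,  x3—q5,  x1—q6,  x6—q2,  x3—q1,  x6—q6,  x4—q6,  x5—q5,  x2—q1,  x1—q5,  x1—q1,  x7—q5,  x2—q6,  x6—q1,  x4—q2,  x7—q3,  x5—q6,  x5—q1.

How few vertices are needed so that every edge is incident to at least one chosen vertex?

The 5 edges x1–q6, x2–q1, x3–q5, x4–q2, x7–q3 form a matching, so any vertex cover needs at least 5 vertices (one per matched edge).
Conversely {x7, q1, q2, q5, q6} meets every edge and has exactly 5 vertices, so 5 is optimal.

5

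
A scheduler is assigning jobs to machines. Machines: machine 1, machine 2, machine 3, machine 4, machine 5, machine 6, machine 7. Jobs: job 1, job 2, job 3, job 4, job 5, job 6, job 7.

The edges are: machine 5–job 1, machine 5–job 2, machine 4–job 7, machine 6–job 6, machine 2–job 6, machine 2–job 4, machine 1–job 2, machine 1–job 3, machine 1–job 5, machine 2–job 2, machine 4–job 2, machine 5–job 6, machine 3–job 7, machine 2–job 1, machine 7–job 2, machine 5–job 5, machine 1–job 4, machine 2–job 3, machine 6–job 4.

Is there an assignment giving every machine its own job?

The set {machine 3, machine 4, machine 7} has only 2 neighbours ({job 2, job 7}), so by Hall's theorem at most 6 of the 7 machines can be matched.
Hence no matching covers every machine.

No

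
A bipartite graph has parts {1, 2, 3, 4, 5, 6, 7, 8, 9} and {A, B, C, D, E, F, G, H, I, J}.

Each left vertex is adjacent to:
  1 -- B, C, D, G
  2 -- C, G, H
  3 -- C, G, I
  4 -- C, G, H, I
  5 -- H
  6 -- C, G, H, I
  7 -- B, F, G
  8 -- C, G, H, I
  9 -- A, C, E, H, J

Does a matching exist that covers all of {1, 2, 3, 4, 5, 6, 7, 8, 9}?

The set {2, 3, 4, 5, 6, 8} has only 4 neighbours ({C, G, H, I}), so by Hall's theorem at most 7 of the 9 left vertices can be matched.
Hence no matching covers every left vertex.

No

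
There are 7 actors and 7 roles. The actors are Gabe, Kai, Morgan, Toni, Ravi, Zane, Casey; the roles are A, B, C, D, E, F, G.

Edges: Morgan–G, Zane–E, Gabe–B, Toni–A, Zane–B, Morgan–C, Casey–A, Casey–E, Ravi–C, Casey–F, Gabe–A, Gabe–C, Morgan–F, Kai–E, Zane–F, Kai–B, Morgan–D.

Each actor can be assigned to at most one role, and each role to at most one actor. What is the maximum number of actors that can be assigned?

A valid assignment of size 6: Gabe–B, Kai–E, Morgan–D, Toni–A, Ravi–C, Zane–F.
The set {Gabe, Kai, Toni, Ravi, Zane, Casey} has only 5 neighbours ({A, B, C, E, F}), so by Hall's theorem at most 6 of the 7 actors can be matched.

6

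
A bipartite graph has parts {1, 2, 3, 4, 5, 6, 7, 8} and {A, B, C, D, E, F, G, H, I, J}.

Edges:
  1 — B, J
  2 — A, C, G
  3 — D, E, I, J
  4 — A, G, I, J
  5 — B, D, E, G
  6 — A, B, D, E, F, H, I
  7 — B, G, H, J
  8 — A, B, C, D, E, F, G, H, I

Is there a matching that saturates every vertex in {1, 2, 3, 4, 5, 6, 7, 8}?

A valid assignment of size 8: 1→J, 2→C, 3→D, 4→I, 5→E, 6→A, 7→B, 8→G.
All 8 left vertices are covered.

Yes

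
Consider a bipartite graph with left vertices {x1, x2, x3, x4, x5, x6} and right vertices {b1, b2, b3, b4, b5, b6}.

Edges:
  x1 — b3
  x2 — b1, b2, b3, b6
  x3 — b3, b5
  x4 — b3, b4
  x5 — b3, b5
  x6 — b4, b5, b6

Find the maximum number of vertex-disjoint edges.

One maximum matching: x1–b3, x2–b2, x3–b5, x4–b4, x6–b6.
The set {x1, x3, x5} has only 2 neighbours ({b3, b5}), so by Hall's theorem at most 5 of the 6 left vertices can be matched.

5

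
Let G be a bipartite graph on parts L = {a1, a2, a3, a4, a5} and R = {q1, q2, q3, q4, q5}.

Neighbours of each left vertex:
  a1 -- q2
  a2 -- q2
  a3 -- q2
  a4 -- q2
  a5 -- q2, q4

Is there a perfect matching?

No

The set {a1, a2, a3, a4} has only 1 neighbour ({q2}), so by Hall's theorem at most 2 of the 5 left vertices can be matched.
Hence no matching covers every left vertex.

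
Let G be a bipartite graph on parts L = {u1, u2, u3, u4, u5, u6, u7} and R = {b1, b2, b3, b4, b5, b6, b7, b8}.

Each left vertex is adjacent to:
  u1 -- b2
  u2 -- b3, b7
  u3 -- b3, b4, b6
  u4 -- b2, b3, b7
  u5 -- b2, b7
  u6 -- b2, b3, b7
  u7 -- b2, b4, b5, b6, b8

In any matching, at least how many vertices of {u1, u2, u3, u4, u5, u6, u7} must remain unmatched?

2

For example, pair u1-b2, u2-b7, u3-b6, u4-b3, u7-b5.
The set {u1, u2, u4, u5, u6} has only 3 neighbours ({b2, b3, b7}), so by Hall's theorem at most 5 of the 7 left vertices can be matched.
That matches 5 of the 7, leaving 2 unmatched; no matching can do better.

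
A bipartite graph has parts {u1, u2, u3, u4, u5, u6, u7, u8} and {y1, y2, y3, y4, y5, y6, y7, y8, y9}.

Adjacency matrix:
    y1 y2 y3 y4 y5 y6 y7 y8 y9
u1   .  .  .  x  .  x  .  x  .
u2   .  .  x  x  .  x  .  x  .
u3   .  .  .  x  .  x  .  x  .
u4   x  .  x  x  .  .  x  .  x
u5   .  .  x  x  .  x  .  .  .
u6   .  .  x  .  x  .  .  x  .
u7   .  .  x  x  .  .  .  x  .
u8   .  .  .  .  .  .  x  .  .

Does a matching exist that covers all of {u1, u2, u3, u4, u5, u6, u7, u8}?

No

The set {u1, u2, u3, u5, u7} has only 4 neighbours ({y3, y4, y6, y8}), so by Hall's theorem at most 7 of the 8 left vertices can be matched.
Hence no matching covers every left vertex.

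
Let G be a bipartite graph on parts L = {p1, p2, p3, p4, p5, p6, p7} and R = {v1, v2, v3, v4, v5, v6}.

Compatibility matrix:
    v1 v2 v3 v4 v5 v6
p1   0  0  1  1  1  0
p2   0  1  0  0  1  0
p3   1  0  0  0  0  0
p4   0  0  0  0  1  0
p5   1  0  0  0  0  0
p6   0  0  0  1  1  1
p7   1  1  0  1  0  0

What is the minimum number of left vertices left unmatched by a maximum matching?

1

A valid assignment of size 6: p1→v3, p2→v2, p3→v1, p4→v5, p6→v6, p7→v4.
The set {p3, p5} has only 1 neighbour ({v1}), so by Hall's theorem at most 6 of the 7 left vertices can be matched.
That matches 6 of the 7, leaving 1 unmatched; no matching can do better.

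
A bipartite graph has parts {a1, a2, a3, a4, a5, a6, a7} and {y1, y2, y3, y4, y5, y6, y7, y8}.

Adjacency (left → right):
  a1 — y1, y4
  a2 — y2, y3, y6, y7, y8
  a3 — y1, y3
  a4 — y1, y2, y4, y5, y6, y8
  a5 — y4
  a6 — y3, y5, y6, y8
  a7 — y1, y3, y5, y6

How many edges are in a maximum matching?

7

One maximum matching: a1-y1, a2-y7, a3-y3, a4-y2, a5-y4, a6-y8, a7-y6.
All 7 left vertices are matched, so no larger matching exists.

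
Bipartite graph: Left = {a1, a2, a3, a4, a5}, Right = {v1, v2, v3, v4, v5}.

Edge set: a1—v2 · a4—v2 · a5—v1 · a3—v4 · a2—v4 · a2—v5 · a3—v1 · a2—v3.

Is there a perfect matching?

No

The set {a1, a4} has only 1 neighbour ({v2}), so by Hall's theorem at most 4 of the 5 left vertices can be matched.
Hence no matching covers every left vertex.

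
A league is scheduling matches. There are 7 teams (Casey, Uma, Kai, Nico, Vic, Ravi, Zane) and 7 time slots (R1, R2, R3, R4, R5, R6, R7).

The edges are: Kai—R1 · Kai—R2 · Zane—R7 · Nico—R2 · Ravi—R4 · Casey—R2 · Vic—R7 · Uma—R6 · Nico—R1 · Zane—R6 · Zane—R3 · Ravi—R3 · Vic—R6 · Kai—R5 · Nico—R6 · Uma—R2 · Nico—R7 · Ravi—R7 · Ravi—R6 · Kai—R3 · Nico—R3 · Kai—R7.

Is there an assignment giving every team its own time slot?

Yes

For example, pair Casey→R2, Uma→R6, Kai→R5, Nico→R1, Vic→R7, Ravi→R4, Zane→R3.
All 7 teams are covered.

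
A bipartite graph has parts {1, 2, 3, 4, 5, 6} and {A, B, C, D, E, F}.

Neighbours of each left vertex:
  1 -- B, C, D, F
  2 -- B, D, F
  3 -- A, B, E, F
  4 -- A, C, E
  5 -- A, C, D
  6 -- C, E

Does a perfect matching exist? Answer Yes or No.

A valid assignment of size 6: 1–F, 2–D, 3–B, 4–A, 5–C, 6–E.
Every left vertex is matched, so this is a perfect matching.

Yes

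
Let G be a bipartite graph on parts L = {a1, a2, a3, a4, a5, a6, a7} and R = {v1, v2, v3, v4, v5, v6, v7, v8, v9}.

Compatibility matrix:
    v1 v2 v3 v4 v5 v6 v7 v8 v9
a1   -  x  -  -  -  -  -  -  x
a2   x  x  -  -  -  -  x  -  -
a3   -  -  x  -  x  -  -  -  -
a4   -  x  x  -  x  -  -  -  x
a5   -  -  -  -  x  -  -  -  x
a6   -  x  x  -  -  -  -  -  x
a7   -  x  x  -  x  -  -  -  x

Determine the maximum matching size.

5

One maximum matching: a1→v2, a2→v7, a3→v5, a4→v3, a5→v9.
The set {a1, a3, a4, a5, a6, a7} has only 4 neighbours ({v2, v3, v5, v9}), so by Hall's theorem at most 5 of the 7 left vertices can be matched.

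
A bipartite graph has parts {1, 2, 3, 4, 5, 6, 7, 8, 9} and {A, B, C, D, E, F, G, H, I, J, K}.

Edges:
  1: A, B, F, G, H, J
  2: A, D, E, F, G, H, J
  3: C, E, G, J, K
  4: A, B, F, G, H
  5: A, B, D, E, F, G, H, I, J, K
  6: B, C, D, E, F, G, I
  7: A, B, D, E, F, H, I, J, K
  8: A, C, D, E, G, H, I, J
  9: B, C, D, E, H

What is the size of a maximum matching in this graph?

9

A valid assignment of size 9: 1-H, 2-J, 3-C, 4-F, 5-A, 6-B, 7-K, 8-G, 9-E.
All 9 left vertices are matched, so no larger matching exists.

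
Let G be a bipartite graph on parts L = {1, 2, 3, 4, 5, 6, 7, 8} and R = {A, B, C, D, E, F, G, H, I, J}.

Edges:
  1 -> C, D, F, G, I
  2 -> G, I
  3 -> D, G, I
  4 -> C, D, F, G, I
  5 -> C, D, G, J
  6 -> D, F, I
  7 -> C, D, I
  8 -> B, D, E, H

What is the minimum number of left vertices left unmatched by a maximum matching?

For example, pair 1–G, 2–I, 3–D, 4–C, 5–J, 6–F, 8–B.
The set {1, 2, 3, 4, 6, 7} has only 5 neighbours ({C, D, F, G, I}), so by Hall's theorem at most 7 of the 8 left vertices can be matched.
That matches 7 of the 8, leaving 1 unmatched; no matching can do better.

1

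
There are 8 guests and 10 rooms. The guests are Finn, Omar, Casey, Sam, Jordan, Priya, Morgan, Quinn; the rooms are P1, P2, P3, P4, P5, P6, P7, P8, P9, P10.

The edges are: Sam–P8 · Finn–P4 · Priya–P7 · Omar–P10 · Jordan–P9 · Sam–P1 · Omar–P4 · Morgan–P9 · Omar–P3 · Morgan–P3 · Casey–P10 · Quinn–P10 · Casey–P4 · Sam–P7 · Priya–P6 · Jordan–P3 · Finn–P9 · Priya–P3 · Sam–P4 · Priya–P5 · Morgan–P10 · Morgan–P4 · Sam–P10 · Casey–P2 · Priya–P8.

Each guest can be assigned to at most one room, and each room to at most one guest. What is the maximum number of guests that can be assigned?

For example, pair Finn–P4, Omar–P10, Casey–P2, Sam–P1, Jordan–P3, Priya–P7, Morgan–P9.
The set {Finn, Omar, Jordan, Morgan, Quinn} has only 4 neighbours ({P10, P3, P4, P9}), so by Hall's theorem at most 7 of the 8 guests can be matched.

7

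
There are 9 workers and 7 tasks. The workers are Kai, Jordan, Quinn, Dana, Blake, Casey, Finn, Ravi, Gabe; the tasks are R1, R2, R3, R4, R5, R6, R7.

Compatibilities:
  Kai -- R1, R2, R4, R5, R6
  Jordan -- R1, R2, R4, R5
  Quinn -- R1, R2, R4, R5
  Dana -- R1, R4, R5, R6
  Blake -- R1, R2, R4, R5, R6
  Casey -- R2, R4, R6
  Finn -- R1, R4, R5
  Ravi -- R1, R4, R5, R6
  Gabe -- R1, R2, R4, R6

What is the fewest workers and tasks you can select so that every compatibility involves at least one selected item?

5

The 5 edges Kai–R2, Jordan–R4, Quinn–R1, Dana–R5, Blake–R6 form a matching, so any vertex cover needs at least 5 vertices (one per matched edge).
Conversely {R1, R2, R4, R5, R6} meets every edge and has exactly 5 vertices, so 5 is optimal.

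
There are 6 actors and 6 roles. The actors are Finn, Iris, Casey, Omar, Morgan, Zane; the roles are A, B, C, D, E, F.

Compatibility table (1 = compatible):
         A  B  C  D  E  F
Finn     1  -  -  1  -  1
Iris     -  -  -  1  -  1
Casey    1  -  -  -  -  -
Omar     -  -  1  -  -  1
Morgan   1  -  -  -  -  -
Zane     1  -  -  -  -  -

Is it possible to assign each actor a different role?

The set {Casey, Morgan, Zane} has only 1 neighbour ({A}), so by Hall's theorem at most 4 of the 6 actors can be matched.
Hence no matching covers every actor.

No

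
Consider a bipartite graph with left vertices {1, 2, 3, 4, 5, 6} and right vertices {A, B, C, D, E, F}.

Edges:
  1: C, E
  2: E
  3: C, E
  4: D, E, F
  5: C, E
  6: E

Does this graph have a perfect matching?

The set {1, 2, 3, 5, 6} has only 2 neighbours ({C, E}), so by Hall's theorem at most 3 of the 6 left vertices can be matched.
Hence no matching covers every left vertex.

No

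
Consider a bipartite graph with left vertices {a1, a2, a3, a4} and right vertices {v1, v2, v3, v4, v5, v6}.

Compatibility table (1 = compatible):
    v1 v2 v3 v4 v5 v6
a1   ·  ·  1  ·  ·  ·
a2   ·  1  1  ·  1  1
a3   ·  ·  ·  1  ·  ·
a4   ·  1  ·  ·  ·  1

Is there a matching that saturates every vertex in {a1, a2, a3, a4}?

Yes

One maximum matching: a1→v3, a2→v6, a3→v4, a4→v2.
All 4 left vertices are covered.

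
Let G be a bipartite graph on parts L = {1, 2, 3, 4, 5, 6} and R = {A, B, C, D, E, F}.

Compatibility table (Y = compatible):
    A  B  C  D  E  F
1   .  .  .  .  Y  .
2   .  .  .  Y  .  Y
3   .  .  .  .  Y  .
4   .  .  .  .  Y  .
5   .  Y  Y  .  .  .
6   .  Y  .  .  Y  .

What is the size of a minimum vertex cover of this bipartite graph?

A maximum matching has 4 edges (e.g. 1–E, 2–F, 5–C, 6–B).
By König's theorem the minimum vertex cover has the same size. One such cover is {2, 5, 6, E}.

4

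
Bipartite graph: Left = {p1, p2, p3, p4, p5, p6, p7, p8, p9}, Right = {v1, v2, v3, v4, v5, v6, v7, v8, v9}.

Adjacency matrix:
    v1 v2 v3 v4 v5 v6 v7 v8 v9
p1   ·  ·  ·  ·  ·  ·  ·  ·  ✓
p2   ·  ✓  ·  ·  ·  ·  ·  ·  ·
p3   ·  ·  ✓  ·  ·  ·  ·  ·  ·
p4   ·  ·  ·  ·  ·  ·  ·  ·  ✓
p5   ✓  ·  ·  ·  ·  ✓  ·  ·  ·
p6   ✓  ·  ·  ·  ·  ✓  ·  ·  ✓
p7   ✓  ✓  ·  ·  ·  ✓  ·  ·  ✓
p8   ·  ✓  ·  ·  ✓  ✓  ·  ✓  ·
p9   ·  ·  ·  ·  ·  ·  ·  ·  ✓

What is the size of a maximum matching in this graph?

6

For example, pair p1–v9, p2–v2, p3–v3, p5–v1, p6–v6, p8–v8.
The set {p1, p2, p4, p5, p6, p7, p9} has only 4 neighbours ({v1, v2, v6, v9}), so by Hall's theorem at most 6 of the 9 left vertices can be matched.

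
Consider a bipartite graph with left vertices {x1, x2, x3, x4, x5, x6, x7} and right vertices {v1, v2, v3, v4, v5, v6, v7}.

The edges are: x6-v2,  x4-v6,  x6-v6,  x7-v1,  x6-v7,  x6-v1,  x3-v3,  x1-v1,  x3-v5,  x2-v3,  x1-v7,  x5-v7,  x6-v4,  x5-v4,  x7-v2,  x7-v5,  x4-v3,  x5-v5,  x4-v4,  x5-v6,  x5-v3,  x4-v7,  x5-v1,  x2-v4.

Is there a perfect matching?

Yes

A valid assignment of size 7: x1→v1, x2→v4, x3→v5, x4→v7, x5→v3, x6→v6, x7→v2.
Every left vertex is matched, so this is a perfect matching.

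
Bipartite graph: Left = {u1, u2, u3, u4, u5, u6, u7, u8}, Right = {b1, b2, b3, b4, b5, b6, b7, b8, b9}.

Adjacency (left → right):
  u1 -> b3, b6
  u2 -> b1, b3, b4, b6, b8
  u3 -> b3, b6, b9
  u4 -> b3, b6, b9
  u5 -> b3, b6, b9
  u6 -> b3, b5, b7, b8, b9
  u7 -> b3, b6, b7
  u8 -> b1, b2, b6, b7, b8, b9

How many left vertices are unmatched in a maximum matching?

1

A valid assignment of size 7: u1-b6, u2-b8, u3-b9, u4-b3, u6-b5, u7-b7, u8-b1.
The set {u1, u3, u4, u5} has only 3 neighbours ({b3, b6, b9}), so by Hall's theorem at most 7 of the 8 left vertices can be matched.
That matches 7 of the 8, leaving 1 unmatched; no matching can do better.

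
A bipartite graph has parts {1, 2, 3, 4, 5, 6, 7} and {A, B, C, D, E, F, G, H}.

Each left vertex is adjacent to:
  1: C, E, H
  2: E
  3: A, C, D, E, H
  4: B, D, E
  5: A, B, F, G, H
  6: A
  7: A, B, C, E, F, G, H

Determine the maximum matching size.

For example, pair 1–C, 2–E, 3–D, 4–B, 5–H, 6–A, 7–G.
All 7 left vertices are matched, so no larger matching exists.

7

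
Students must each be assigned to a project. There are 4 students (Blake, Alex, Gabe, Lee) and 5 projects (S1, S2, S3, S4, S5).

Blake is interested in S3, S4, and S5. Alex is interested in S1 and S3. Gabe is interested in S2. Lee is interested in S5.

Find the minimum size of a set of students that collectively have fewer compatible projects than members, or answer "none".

A matching saturating every student exists, for instance Blake→S4, Alex→S3, Gabe→S2, Lee→S5.
By Hall's marriage theorem, this means |N(S)| ≥ |S| for every subset S, so no violating subset exists.

none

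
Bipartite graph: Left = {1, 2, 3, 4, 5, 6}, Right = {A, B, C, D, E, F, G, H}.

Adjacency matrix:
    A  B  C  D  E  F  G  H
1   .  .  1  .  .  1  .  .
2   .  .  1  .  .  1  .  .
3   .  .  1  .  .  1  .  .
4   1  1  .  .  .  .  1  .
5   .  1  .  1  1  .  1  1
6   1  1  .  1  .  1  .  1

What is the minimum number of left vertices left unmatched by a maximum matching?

1

A valid assignment of size 5: 1-C, 2-F, 4-B, 5-G, 6-A.
The set {1, 2, 3} has only 2 neighbours ({C, F}), so by Hall's theorem at most 5 of the 6 left vertices can be matched.
That matches 5 of the 6, leaving 1 unmatched; no matching can do better.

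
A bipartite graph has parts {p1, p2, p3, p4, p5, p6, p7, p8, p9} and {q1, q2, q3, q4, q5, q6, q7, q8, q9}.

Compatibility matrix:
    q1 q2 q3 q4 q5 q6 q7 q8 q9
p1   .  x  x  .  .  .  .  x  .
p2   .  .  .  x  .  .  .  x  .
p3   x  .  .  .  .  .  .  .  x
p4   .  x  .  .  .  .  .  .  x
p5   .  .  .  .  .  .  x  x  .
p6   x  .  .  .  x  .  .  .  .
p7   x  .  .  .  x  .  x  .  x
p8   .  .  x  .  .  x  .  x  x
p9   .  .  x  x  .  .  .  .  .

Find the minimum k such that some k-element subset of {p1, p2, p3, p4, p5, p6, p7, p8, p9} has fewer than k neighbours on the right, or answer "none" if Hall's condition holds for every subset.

A matching saturating every left vertex exists, for instance p1→q3, p2→q8, p3→q9, p4→q2, p5→q7, p6→q1, p7→q5, p8→q6, p9→q4.
By Hall's marriage theorem, this means |N(S)| ≥ |S| for every subset S, so no violating subset exists.

none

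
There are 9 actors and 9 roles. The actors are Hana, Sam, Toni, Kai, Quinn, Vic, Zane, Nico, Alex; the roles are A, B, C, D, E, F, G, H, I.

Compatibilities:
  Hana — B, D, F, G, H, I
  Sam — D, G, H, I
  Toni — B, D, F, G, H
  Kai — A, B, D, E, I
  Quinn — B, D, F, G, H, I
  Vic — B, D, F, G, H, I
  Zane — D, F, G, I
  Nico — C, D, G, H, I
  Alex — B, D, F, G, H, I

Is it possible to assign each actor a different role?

The set {Hana, Sam, Toni, Quinn, Vic, Zane, Alex} has only 6 neighbours ({B, D, F, G, H, I}), so by Hall's theorem at most 8 of the 9 actors can be matched.
Hence no matching covers every actor.

No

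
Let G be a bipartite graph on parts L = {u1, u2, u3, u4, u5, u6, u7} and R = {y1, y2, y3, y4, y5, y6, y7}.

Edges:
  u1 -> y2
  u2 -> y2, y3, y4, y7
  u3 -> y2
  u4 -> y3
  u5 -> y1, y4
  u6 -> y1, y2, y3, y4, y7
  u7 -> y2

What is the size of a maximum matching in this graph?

5

One maximum matching: u1-y2, u2-y4, u4-y3, u5-y1, u6-y7.
The set {u1, u3, u7} has only 1 neighbour ({y2}), so by Hall's theorem at most 5 of the 7 left vertices can be matched.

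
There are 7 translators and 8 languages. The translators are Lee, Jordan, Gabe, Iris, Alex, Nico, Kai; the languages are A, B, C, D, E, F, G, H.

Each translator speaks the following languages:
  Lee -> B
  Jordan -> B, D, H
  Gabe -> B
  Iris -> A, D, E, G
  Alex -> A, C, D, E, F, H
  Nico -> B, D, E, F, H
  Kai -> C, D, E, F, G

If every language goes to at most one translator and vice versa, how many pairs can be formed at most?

6

A valid assignment of size 6: Lee→B, Jordan→H, Iris→D, Alex→A, Nico→E, Kai→G.
The set {Lee, Gabe} has only 1 neighbour ({B}), so by Hall's theorem at most 6 of the 7 translators can be matched.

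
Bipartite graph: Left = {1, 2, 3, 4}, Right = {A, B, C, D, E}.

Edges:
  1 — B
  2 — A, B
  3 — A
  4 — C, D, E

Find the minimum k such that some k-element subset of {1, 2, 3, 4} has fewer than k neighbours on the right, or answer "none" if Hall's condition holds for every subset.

Take S = {1, 2, 3}. Its neighbourhood is {A, B}, so |N(S)| = 2 < |S| = 3.
Every subset of size less than 3 has at least as many neighbours as members, so 3 is the minimum.

3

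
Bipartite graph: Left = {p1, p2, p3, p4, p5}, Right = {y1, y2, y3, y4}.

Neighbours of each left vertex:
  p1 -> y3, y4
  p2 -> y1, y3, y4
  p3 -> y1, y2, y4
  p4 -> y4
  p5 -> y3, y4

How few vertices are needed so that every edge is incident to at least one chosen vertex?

{p2, p3, y3, y4} is a vertex cover of size 4: every edge has an endpoint in this set.
No smaller cover exists because p1–y3, p2–y1, p3–y2, p4–y4 is a matching of size 4, and a cover must include an endpoint of each of these disjoint edges (König's theorem).

4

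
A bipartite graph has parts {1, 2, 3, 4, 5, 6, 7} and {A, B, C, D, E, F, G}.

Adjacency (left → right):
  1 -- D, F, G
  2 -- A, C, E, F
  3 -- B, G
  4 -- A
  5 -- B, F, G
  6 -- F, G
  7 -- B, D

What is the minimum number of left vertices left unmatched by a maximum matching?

One maximum matching: 1→D, 2→E, 3→G, 4→A, 5→B, 6→F.
The set {1, 3, 5, 6, 7} has only 4 neighbours ({B, D, F, G}), so by Hall's theorem at most 6 of the 7 left vertices can be matched.
That matches 6 of the 7, leaving 1 unmatched; no matching can do better.

1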